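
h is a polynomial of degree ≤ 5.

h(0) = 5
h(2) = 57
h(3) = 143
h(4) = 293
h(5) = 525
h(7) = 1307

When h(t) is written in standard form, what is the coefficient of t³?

3

Write h(t) = at^5 + bt^4 + ct³ + dt² + et + p; the 6 given values yield a linear system in the 6 coefficients.
Solving, the top 2 coefficients vanish, and h(t) = 3t³ + 5t² + 4t + 5.
The coefficient of t³ is 3.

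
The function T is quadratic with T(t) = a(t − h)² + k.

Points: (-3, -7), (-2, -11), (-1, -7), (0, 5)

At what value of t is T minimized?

First differences -4, 4, 12; second difference 8 = 2a, so a = 4.
Expanding, the t-coefficient is −2ah = -8h; matching it to the data gives h = -2, and then k = -11.
So T(t) = 4(t + 2)² − 11.
Hence h = -2.

-2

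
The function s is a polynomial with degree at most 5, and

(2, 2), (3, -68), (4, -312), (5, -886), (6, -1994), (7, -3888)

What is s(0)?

First differences: -70, -244, -574, -1108, -1894. Second differences: -174, -330, -534, -786. Third differences: -156, -204, -252. Fourth differences: -48, -48.
Level-4 differences are constant, so s has degree 4.
Fitting a degree-4 polynomial gives s(n) = -2n^4 + 2n³ + 5n² - 3n + 4.
Then s(0) = 4.

4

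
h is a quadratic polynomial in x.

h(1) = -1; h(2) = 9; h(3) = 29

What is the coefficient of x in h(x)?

Write h(x) = ax² + bx + c; the 3 given values yield a linear system in the 3 coefficients.
Solving, h(x) = 5x² - 5x - 1.
The coefficient of x is -5.

-5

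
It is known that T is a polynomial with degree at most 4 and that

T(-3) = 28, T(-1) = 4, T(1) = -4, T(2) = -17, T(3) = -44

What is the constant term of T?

1

Write T(n) = an^4 + bn³ + cn² + dn + e; the 5 given values yield a linear system in the 5 coefficients.
Solving, the leading coefficient vanishes, and T(n) = -n³ - n² - 3n + 1.
The constant term is T(0) = 1.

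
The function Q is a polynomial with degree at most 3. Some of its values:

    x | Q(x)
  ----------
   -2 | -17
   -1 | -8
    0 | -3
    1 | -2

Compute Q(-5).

First differences: 9, 5, 1. Second differences: -4, -4.
Level-2 differences are constant, so Q has degree 2.
Fitting a degree-2 polynomial gives Q(x) = -2x² + 3x - 3.
Then Q(-5) = -68.

-68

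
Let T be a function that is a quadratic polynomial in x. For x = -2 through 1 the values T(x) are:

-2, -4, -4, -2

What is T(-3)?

2

First differences: -2, 0, 2. Second differences: 2, 2.
Level-2 differences are constant, so T has degree 2.
Fitting a degree-2 polynomial gives T(x) = x² + x - 4.
Then T(-3) = 2.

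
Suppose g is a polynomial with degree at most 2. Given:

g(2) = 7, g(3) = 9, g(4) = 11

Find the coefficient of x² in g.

0

First differences: 2, 2.
Level-1 differences are constant, so g has degree 1.
Fitting a degree-1 polynomial gives g(x) = 2x + 3.
The coefficient of x² is 0.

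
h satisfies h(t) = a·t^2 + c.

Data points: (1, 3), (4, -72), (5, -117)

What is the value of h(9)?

From h(1) = 3 and h(4) = -72: 1a + c = 3 and 16a + c = -72.
Subtracting: 15a = -75, so a = -5; then c = 3 − (-5)·1 = 8.
So h(t) = -5t² + 8, and h(9) = -397.

-397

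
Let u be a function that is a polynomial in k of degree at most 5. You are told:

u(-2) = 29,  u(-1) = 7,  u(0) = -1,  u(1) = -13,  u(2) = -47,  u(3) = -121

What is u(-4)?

Write u(k) = ak^5 + bk^4 + ck³ + dk² + ek + p; the 6 given values yield a linear system in the 6 coefficients.
Solving, the top 2 coefficients vanish, and u(k) = -3k³ - 2k² - 7k - 1.
Then u(-4) = 187.

187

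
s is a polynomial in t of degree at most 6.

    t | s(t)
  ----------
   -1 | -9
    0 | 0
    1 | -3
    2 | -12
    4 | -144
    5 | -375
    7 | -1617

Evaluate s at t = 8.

Write s(t) = at^6 + bt^5 + ct^4 + dt³ + et² + pt + q; the 7 given values yield a linear system in the 7 coefficients.
Solving, the top 2 coefficients vanish, and s(t) = -t^4 + 3t³ - 5t².
Then s(8) = -2880.

-2880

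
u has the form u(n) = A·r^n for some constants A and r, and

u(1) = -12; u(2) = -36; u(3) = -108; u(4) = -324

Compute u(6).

-2916

Consecutive ratio: -36/(-12) = 3, and -108/(-36) = 3, so r = 3.
Then A·3^1 = -12 gives A = -4, and u(n) = -4·3^n.
u(6) = -4·3^6 = -2916.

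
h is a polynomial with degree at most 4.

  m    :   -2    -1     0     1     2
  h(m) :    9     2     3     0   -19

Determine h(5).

-292

Write h(m) = am^4 + bm³ + cm² + dm + e; the 5 given values yield a linear system in the 5 coefficients.
Solving, the leading coefficient vanishes, and h(m) = -2m³ - 2m² + m + 3.
Then h(5) = -292.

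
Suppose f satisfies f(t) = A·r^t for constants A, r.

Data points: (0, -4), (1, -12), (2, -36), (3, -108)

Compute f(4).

Consecutive ratio: -12/(-4) = 3, and -36/(-12) = 3, so r = 3.
Then A·3^0 = -4 gives A = -4, and f(t) = -4·3^t.
f(4) = -4·3^4 = -324.

-324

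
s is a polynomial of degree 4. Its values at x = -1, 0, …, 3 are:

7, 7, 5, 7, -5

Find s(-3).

Write s(x) = ax^4 + bx³ + cx² + dx + e; the 5 given values yield a linear system in the 5 coefficients.
Solving, s(x) = -x^4 + 3x³ - 4x + 7.
Then s(-3) = -143.

-143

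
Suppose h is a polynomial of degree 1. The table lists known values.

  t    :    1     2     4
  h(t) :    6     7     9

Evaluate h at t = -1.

Write h(t) = at + b; the 3 given values yield a linear system in the 2 coefficients.
Solving, h(t) = t + 5.
Then h(-1) = 4.

4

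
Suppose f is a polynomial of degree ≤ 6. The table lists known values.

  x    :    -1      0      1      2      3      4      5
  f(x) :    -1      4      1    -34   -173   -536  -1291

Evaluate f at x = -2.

Write f(x) = ax^6 + bx^5 + cx^4 + dx³ + ex² + px + q; the 7 given values yield a linear system in the 7 coefficients.
Solving, the top 2 coefficients vanish, and f(x) = -2x^4 - 2x² + x + 4.
Then f(-2) = -38.

-38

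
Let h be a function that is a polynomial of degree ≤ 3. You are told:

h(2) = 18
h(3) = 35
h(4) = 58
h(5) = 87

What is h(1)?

First differences: 17, 23, 29. Second differences: 6, 6.
Level-2 differences are constant, so h has degree 2.
Fitting a degree-2 polynomial gives h(x) = 3x² + 2x + 2.
Then h(1) = 7.

7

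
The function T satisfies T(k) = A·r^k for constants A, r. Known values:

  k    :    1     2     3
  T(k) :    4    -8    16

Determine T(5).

Consecutive ratio: -8/4 = -2, and 16/(-8) = -2, so r = -2.
Then A·(-2)^1 = 4 gives A = -2, and T(k) = -2·(-2)^k.
T(5) = -2·(-2)^5 = 64.

64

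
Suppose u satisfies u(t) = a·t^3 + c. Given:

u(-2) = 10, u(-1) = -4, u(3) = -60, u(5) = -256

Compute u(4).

From u(-2) = 10 and u(-1) = -4: -8a + c = 10 and -1a + c = -4.
Subtracting: 7a = -14, so a = -2; then c = 10 − (-2)·(-8) = -6.
So u(t) = -2t³ − 6, and u(4) = -134.

-134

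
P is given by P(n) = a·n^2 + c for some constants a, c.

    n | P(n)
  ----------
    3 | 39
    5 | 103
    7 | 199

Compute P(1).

7

From P(3) = 39 and P(5) = 103: 9a + c = 39 and 25a + c = 103.
Subtracting: 16a = 64, so a = 4; then c = 39 − 4·9 = 3.
So P(n) = 4n² + 3, and P(1) = 7.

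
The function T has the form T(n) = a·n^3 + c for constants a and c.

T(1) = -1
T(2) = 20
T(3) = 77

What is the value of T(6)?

From T(1) = -1 and T(2) = 20: 1a + c = -1 and 8a + c = 20.
Subtracting: 7a = 21, so a = 3; then c = -1 − 3·1 = -4.
So T(n) = 3n³ − 4, and T(6) = 644.

644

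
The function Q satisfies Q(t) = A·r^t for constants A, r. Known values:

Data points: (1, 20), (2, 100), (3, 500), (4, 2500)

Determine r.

Consecutive ratio: 100/20 = 5, and 500/100 = 5, so r = 5.
Then A·5^1 = 20 gives A = 4, and Q(t) = 4·5^t.

5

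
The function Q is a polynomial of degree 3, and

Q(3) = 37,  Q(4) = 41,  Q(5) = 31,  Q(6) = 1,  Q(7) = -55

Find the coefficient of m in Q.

Write Q(m) = am³ + bm² + cm + d; the 5 given values yield a linear system in the 4 coefficients.
Solving, Q(m) = -m³ + 5m² + 6m + 1.
The coefficient of m is 6.

6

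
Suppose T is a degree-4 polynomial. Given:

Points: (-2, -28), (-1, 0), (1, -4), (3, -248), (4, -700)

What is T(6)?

-3164

Write T(m) = am^4 + bm³ + cm² + dm + e; the 5 given values yield a linear system in the 5 coefficients.
Solving, T(m) = -2m^4 - 2m³ - 4m² + 4.
Then T(6) = -3164.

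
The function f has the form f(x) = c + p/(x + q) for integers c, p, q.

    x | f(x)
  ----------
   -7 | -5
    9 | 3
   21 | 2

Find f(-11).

-2

(f(x) − c)(x + q) = p for each data point; the three points give a linear system in c and q, then p follows.
Solving: c = 1, q = 3, p = 24, so f(x) = 1 + 24/(x + 3).
Then f(-11) = 1 + 24/(-8) = -2.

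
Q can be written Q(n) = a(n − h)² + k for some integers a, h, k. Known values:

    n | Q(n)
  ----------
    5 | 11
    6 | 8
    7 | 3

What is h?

First differences -3, -5; second difference -2 = 2a, so a = -1.
Expanding, the n-coefficient is −2ah = 2h; matching it to the data gives h = 4, and then k = 12.
So Q(n) = -1(n − 4)² + 12.
Hence h = 4.

4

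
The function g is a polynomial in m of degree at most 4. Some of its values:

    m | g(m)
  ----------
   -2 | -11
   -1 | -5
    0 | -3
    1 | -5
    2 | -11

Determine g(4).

First differences: 6, 2, -2, -6. Second differences: -4, -4, -4.
Level-2 differences are constant, so g has degree 2.
Fitting a degree-2 polynomial gives g(m) = -2m² - 3.
Then g(4) = -35.

-35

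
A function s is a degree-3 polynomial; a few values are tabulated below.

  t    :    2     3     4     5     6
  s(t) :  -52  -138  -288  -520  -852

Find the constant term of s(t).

First differences: -86, -150, -232, -332. Second differences: -64, -82, -100. Third differences: -18, -18.
Level-3 differences are constant, so s has degree 3.
Fitting a degree-3 polynomial gives s(t) = -3t³ - 5t² - 4t.
The constant term is s(0) = 0.

0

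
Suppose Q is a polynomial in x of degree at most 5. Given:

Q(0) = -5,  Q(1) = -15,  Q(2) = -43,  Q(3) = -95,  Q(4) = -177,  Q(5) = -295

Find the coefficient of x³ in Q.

First differences: -10, -28, -52, -82, -118. Second differences: -18, -24, -30, -36. Third differences: -6, -6, -6.
Level-3 differences are constant, so Q has degree 3.
Fitting a degree-3 polynomial gives Q(x) = -x³ - 6x² - 3x - 5.
The coefficient of x³ is -1.

-1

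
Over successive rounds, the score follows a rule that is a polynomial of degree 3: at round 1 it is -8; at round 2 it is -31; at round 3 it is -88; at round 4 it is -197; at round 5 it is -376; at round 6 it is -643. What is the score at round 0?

-1

Write the value at k as u(k).
Write u(k) = ak³ + bk² + ck + d; the 6 given values yield a linear system in the 4 coefficients.
Solving, u(k) = -3k³ + k² - 5k - 1.
Then u(0) = -1.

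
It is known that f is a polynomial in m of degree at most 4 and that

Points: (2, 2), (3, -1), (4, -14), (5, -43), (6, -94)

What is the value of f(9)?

Write f(m) = am^4 + bm³ + cm² + dm + e; the 5 given values yield a linear system in the 5 coefficients.
Solving, the leading coefficient vanishes, and f(m) = -m³ + 4m² - 4m + 2.
Then f(9) = -439.

-439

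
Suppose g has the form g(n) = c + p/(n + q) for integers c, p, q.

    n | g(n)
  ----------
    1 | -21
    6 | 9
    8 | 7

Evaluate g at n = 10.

(g(n) − c)(n + q) = p for each data point; the three points give a linear system in c and q, then p follows.
Solving: c = 3, q = -2, p = 24, so g(n) = 3 + 24/(n − 2).
Then g(10) = 3 + 24/8 = 6.

6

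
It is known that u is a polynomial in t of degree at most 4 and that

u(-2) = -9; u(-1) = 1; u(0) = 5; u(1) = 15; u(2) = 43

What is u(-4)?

-95

First differences: 10, 4, 10, 28. Second differences: -6, 6, 18. Third differences: 12, 12.
Level-3 differences are constant, so u has degree 3.
Fitting a degree-3 polynomial gives u(t) = 2t³ + 3t² + 5t + 5.
Then u(-4) = -95.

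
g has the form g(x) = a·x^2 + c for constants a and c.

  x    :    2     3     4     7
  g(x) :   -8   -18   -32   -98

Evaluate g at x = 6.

From g(2) = -8 and g(3) = -18: 4a + c = -8 and 9a + c = -18.
Subtracting: 5a = -10, so a = -2; then c = -8 − (-2)·4 = 0.
So g(x) = -2x² + 0, and g(6) = -72.

-72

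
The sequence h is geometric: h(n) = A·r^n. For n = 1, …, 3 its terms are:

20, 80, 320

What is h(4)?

1280

Consecutive ratio: 80/20 = 4, and 320/80 = 4, so r = 4.
Then A·4^1 = 20 gives A = 5, and h(n) = 5·4^n.
h(4) = 5·4^4 = 1280.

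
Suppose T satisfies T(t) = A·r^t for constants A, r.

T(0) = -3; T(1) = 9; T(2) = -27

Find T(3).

81

Consecutive ratio: 9/(-3) = -3, and -27/9 = -3, so r = -3.
Then A·(-3)^0 = -3 gives A = -3, and T(t) = -3·(-3)^t.
T(3) = -3·(-3)^3 = 81.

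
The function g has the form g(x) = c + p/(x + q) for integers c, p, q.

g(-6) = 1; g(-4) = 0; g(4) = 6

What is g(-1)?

-9

(g(x) − c)(x + q) = p for each data point; the three points give a linear system in c and q, then p follows.
Solving: c = 3, q = 0, p = 12, so g(x) = 3 + 12/(x + 0).
Then g(-1) = 3 + 12/(-1) = -9.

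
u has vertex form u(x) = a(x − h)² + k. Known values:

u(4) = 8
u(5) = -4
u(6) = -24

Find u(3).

12

First differences -12, -20; second difference -8 = 2a, so a = -4.
Expanding, the x-coefficient is −2ah = 8h; matching it to the data gives h = 3, and then k = 12.
So u(x) = -4(x − 3)² + 12.
u(3) = -4·0² + 12 = 12.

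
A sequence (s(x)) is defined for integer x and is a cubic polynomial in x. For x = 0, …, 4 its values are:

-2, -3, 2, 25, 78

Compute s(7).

First differences: -1, 5, 23, 53. Second differences: 6, 18, 30. Third differences: 12, 12.
Level-3 differences are constant, so s has degree 3.
Fitting a degree-3 polynomial gives s(x) = 2x³ - 3x² - 2.
Then s(7) = 537.

537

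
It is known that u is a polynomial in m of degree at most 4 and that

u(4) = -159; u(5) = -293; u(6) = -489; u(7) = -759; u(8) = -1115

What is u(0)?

First differences: -134, -196, -270, -356. Second differences: -62, -74, -86. Third differences: -12, -12.
Level-3 differences are constant, so u has degree 3.
Fitting a degree-3 polynomial gives u(m) = -2m³ - m² - 3m - 3.
The constant term is u(0) = -3.

-3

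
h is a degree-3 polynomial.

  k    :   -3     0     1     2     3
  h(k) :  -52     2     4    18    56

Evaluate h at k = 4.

Write h(k) = ak³ + bk² + ck + d; the 5 given values yield a linear system in the 4 coefficients.
Solving, h(k) = 2k³ + 2.
Then h(4) = 130.

130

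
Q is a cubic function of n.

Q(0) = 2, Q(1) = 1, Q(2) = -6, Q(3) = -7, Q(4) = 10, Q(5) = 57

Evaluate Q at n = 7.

289

First differences: -1, -7, -1, 17, 47. Second differences: -6, 6, 18, 30. Third differences: 12, 12, 12.
Level-3 differences are constant, so Q has degree 3.
Fitting a degree-3 polynomial gives Q(n) = 2n³ - 9n² + 6n + 2.
Then Q(7) = 289.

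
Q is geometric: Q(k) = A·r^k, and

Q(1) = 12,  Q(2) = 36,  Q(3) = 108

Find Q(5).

Consecutive ratio: 36/12 = 3, and 108/36 = 3, so r = 3.
Then A·3^1 = 12 gives A = 4, and Q(k) = 4·3^k.
Q(5) = 4·3^5 = 972.

972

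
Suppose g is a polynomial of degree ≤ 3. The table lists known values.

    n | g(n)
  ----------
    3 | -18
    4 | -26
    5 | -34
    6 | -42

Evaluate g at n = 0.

6

Write g(n) = an³ + bn² + cn + d; the 4 given values yield a linear system in the 4 coefficients.
Solving, the top 2 coefficients vanish, and g(n) = -8n + 6.
Then g(0) = 6.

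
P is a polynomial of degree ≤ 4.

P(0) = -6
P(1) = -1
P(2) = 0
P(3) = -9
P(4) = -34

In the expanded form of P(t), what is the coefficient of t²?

1

First differences: 5, 1, -9, -25. Second differences: -4, -10, -16. Third differences: -6, -6.
Level-3 differences are constant, so P has degree 3.
Fitting a degree-3 polynomial gives P(t) = -t³ + t² + 5t - 6.
The coefficient of t² is 1.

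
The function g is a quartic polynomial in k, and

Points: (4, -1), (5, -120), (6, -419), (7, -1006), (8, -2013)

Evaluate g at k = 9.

Write g(k) = ak^4 + bk³ + ck² + dk + e; the 5 given values yield a linear system in the 5 coefficients.
Solving, g(k) = -k^4 + 4k³ + k² - 3k - 5.
Then g(9) = -3596.

-3596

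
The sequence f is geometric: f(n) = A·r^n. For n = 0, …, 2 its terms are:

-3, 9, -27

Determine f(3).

Consecutive ratio: 9/(-3) = -3, and -27/9 = -3, so r = -3.
Then A·(-3)^0 = -3 gives A = -3, and f(n) = -3·(-3)^n.
f(3) = -3·(-3)^3 = 81.

81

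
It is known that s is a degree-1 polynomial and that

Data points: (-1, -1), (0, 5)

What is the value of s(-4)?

-19

Write s(m) = am + b; the 2 given values yield a linear system in the 2 coefficients.
Solving, s(m) = 6m + 5.
Then s(-4) = -19.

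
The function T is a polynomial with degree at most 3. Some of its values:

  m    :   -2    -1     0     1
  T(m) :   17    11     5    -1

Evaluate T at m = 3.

First differences: -6, -6, -6.
Level-1 differences are constant, so T has degree 1.
Fitting a degree-1 polynomial gives T(m) = -6m + 5.
Then T(3) = -13.

-13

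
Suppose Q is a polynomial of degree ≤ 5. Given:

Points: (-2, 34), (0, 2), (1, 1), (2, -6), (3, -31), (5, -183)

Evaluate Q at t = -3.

89

Write Q(t) = at^5 + bt^4 + ct³ + dt² + et + p; the 6 given values yield a linear system in the 6 coefficients.
Solving, the top 2 coefficients vanish, and Q(t) = -2t³ + 3t² - 2t + 2.
Then Q(-3) = 89.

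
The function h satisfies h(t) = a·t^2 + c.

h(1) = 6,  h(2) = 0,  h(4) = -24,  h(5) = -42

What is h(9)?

-154

From h(1) = 6 and h(2) = 0: 1a + c = 6 and 4a + c = 0.
Subtracting: 3a = -6, so a = -2; then c = 6 − (-2)·1 = 8.
So h(t) = -2t² + 8, and h(9) = -154.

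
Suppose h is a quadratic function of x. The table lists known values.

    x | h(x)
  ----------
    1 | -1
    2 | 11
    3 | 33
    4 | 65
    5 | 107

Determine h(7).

221

Write h(x) = ax² + bx + c; the 5 given values yield a linear system in the 3 coefficients.
Solving, h(x) = 5x² - 3x - 3.
Then h(7) = 221.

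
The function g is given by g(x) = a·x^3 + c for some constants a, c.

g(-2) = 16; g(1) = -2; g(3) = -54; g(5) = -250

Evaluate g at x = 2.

-16

From g(-2) = 16 and g(1) = -2: -8a + c = 16 and 1a + c = -2.
Subtracting: 9a = -18, so a = -2; then c = 16 − (-2)·(-8) = 0.
So g(x) = -2x³ + 0, and g(2) = -16.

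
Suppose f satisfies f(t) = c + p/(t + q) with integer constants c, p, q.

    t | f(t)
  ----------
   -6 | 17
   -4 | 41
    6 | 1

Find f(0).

(f(t) − c)(t + q) = p for each data point; the three points give a linear system in c and q, then p follows.
Solving: c = 5, q = 3, p = -36, so f(t) = 5 − 36/(t + 3).
Then f(0) = 5 − 36/3 = -7.

-7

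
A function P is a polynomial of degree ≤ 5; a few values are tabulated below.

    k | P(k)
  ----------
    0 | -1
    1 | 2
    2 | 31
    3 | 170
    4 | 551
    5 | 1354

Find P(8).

8815

First differences: 3, 29, 139, 381, 803. Second differences: 26, 110, 242, 422. Third differences: 84, 132, 180. Fourth differences: 48, 48.
Level-4 differences are constant, so P has degree 4.
Fitting a degree-4 polynomial gives P(k) = 2k^4 + 2k³ - 7k² + 6k - 1.
Then P(8) = 8815.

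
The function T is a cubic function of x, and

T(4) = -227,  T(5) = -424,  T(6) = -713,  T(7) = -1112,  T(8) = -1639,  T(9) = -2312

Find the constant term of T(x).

1

First differences: -197, -289, -399, -527, -673. Second differences: -92, -110, -128, -146. Third differences: -18, -18, -18.
Level-3 differences are constant, so T has degree 3.
Fitting a degree-3 polynomial gives T(x) = -3x³ - x² - 5x + 1.
The constant term is T(0) = 1.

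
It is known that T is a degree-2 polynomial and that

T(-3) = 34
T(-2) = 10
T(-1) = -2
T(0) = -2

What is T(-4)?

70

Write T(t) = at² + bt + c; the 4 given values yield a linear system in the 3 coefficients.
Solving, T(t) = 6t² + 6t - 2.
Then T(-4) = 70.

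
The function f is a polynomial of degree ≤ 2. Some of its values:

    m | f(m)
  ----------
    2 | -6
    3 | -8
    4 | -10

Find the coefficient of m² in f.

Write f(m) = am² + bm + c; the 3 given values yield a linear system in the 3 coefficients.
Solving, the leading coefficient vanishes, and f(m) = -2m - 2.
The coefficient of m² is 0.

0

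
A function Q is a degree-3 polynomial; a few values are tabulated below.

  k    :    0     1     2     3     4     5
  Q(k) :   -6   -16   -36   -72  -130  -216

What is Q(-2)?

8

First differences: -10, -20, -36, -58, -86. Second differences: -10, -16, -22, -28. Third differences: -6, -6, -6.
Level-3 differences are constant, so Q has degree 3.
Fitting a degree-3 polynomial gives Q(k) = -k³ - 2k² - 7k - 6.
Then Q(-2) = 8.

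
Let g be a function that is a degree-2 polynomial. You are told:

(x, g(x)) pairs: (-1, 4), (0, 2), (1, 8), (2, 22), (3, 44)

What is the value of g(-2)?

14

First differences: -2, 6, 14, 22. Second differences: 8, 8, 8.
Level-2 differences are constant, so g has degree 2.
Fitting a degree-2 polynomial gives g(x) = 4x² + 2x + 2.
Then g(-2) = 14.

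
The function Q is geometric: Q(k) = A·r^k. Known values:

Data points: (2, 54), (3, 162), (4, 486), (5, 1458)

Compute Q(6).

4374

Consecutive ratio: 162/54 = 3, and 486/162 = 3, so r = 3.
Then A·3^2 = 54 gives A = 6, and Q(k) = 6·3^k.
Q(6) = 6·3^6 = 4374.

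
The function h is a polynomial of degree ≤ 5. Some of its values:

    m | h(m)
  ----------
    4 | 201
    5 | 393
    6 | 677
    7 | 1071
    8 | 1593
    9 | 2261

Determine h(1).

First differences: 192, 284, 394, 522, 668. Second differences: 92, 110, 128, 146. Third differences: 18, 18, 18.
Level-3 differences are constant, so h has degree 3.
Fitting a degree-3 polynomial gives h(m) = 3m³ + m² - 7.
Then h(1) = -3.

-3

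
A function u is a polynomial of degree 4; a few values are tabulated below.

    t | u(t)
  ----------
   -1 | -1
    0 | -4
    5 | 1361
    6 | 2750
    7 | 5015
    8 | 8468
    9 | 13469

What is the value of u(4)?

Write u(t) = at^4 + bt³ + ct² + dt + e; the 7 given values yield a linear system in the 5 coefficients.
Solving, u(t) = 2t^4 + 4t² + 3t - 4.
Then u(4) = 584.

584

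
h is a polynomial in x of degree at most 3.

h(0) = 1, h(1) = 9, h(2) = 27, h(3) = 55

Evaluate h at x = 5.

141

Write h(x) = ax³ + bx² + cx + d; the 4 given values yield a linear system in the 4 coefficients.
Solving, the leading coefficient vanishes, and h(x) = 5x² + 3x + 1.
Then h(5) = 141.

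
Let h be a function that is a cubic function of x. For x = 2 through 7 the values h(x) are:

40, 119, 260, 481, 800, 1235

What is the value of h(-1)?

Write h(x) = ax³ + bx² + cx + d; the 6 given values yield a linear system in the 4 coefficients.
Solving, h(x) = 3x³ + 4x² + 2x - 4.
Then h(-1) = -5.

-5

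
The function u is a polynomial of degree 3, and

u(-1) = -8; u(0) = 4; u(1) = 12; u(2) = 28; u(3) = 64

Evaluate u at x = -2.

-36

First differences: 12, 8, 16, 36. Second differences: -4, 8, 20. Third differences: 12, 12.
Level-3 differences are constant, so u has degree 3.
Fitting a degree-3 polynomial gives u(x) = 2x³ - 2x² + 8x + 4.
Then u(-2) = -36.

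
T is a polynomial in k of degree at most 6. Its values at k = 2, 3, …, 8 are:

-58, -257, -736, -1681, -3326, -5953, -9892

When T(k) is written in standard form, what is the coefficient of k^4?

-2

First differences: -199, -479, -945, -1645, -2627, -3939. Second differences: -280, -466, -700, -982, -1312. Third differences: -186, -234, -282, -330. Fourth differences: -48, -48, -48.
Level-4 differences are constant, so T has degree 4.
Fitting a degree-4 polynomial gives T(k) = -2k^4 - 3k³ - 3k² + 3k + 4.
The coefficient of k^4 is -2.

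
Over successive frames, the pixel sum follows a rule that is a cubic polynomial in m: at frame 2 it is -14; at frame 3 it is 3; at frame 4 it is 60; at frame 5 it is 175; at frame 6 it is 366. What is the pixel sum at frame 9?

1575

Write the value at m as u(m).
Write u(m) = am³ + bm² + cm + d; the 5 given values yield a linear system in the 4 coefficients.
Solving, u(m) = 3m³ - 7m² - 5m.
Then u(9) = 1575.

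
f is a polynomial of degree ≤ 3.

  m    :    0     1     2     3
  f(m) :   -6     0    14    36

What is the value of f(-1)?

First differences: 6, 14, 22. Second differences: 8, 8.
Level-2 differences are constant, so f has degree 2.
Fitting a degree-2 polynomial gives f(m) = 4m² + 2m - 6.
Then f(-1) = -4.

-4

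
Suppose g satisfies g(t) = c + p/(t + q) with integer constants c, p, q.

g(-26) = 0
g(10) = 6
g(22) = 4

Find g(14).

(g(t) − c)(t + q) = p for each data point; the three points give a linear system in c and q, then p follows.
Solving: c = 2, q = 2, p = 48, so g(t) = 2 + 48/(t + 2).
Then g(14) = 2 + 48/16 = 5.

5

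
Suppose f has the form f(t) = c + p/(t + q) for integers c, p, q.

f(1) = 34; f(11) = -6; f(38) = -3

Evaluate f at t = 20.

-4

(f(t) − c)(t + q) = p for each data point; the three points give a linear system in c and q, then p follows.
Solving: c = -2, q = -2, p = -36, so f(t) = -2 − 36/(t − 2).
Then f(20) = -2 − 36/18 = -4.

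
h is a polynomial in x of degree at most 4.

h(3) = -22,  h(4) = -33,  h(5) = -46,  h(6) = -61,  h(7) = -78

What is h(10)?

Write h(x) = ax^4 + bx³ + cx² + dx + e; the 5 given values yield a linear system in the 5 coefficients.
Solving, the top 2 coefficients vanish, and h(x) = -x² - 4x - 1.
Then h(10) = -141.

-141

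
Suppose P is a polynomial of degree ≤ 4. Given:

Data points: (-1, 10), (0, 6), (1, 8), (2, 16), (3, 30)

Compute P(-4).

Write P(t) = at^4 + bt³ + ct² + dt + e; the 5 given values yield a linear system in the 5 coefficients.
Solving, the top 2 coefficients vanish, and P(t) = 3t² - t + 6.
Then P(-4) = 58.

58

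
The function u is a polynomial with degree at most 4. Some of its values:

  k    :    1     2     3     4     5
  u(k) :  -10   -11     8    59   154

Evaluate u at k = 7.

524

First differences: -1, 19, 51, 95. Second differences: 20, 32, 44. Third differences: 12, 12.
Level-3 differences are constant, so u has degree 3.
Fitting a degree-3 polynomial gives u(k) = 2k³ - 2k² - 9k - 1.
Then u(7) = 524.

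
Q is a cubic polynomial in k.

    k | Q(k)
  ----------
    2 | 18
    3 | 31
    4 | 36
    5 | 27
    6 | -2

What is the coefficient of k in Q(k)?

First differences: 13, 5, -9, -29. Second differences: -8, -14, -20. Third differences: -6, -6.
Level-3 differences are constant, so Q has degree 3.
Fitting a degree-3 polynomial gives Q(k) = -k³ + 5k² + 7k - 8.
The coefficient of k is 7.

7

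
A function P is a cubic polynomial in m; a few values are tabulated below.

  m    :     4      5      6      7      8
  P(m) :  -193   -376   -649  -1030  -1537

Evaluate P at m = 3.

-82

First differences: -183, -273, -381, -507. Second differences: -90, -108, -126. Third differences: -18, -18.
Level-3 differences are constant, so P has degree 3.
Fitting a degree-3 polynomial gives P(m) = -3m³ - 1.
Then P(3) = -82.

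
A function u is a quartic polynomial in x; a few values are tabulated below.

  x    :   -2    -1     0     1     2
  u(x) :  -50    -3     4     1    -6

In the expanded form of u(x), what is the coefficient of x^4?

-1

Write u(x) = ax^4 + bx³ + cx² + dx + e; the 5 given values yield a linear system in the 5 coefficients.
Solving, u(x) = -x^4 + 3x³ - 4x² - x + 4.
The coefficient of x^4 is -1.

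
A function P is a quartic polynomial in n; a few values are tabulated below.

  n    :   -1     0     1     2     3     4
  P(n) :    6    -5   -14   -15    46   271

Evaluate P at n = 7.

First differences: -11, -9, -1, 61, 225. Second differences: 2, 8, 62, 164. Third differences: 6, 54, 102. Fourth differences: 48, 48.
Level-4 differences are constant, so P has degree 4.
Fitting a degree-4 polynomial gives P(n) = 2n^4 - 3n³ - n² - 7n - 5.
Then P(7) = 3670.

3670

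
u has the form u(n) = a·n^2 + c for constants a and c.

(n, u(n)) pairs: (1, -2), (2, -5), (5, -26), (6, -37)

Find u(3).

-10

From u(1) = -2 and u(2) = -5: 1a + c = -2 and 4a + c = -5.
Subtracting: 3a = -3, so a = -1; then c = -2 − (-1)·1 = -1.
So u(n) = -1n² − 1, and u(3) = -10.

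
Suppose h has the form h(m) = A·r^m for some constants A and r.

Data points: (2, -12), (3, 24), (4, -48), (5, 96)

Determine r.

Consecutive ratio: 24/(-12) = -2, and -48/24 = -2, so r = -2.
Then A·(-2)^2 = -12 gives A = -3, and h(m) = -3·(-2)^m.

-2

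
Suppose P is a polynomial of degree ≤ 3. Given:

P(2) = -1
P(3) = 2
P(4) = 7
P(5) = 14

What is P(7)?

First differences: 3, 5, 7. Second differences: 2, 2.
Level-2 differences are constant, so P has degree 2.
Fitting a degree-2 polynomial gives P(k) = k² - 2k - 1.
Then P(7) = 34.

34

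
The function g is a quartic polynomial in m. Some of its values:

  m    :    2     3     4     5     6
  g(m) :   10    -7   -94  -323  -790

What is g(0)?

Write g(m) = am^4 + bm³ + cm² + dm + e; the 5 given values yield a linear system in the 5 coefficients.
Solving, g(m) = -m^4 + 2m³ + 2m² + 2.
The constant term is g(0) = 2.

2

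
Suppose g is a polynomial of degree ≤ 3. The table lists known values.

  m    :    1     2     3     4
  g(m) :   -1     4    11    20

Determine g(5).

Write g(m) = am³ + bm² + cm + d; the 4 given values yield a linear system in the 4 coefficients.
Solving, the leading coefficient vanishes, and g(m) = m² + 2m - 4.
Then g(5) = 31.

31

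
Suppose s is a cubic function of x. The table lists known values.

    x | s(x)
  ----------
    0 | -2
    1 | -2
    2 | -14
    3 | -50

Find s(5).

Write s(x) = ax³ + bx² + cx + d; the 4 given values yield a linear system in the 4 coefficients.
Solving, s(x) = -2x³ + 2x - 2.
Then s(5) = -242.

-242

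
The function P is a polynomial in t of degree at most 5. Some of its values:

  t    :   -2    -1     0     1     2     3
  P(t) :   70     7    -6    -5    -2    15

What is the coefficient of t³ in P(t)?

First differences: -63, -13, 1, 3, 17. Second differences: 50, 14, 2, 14. Third differences: -36, -12, 12. Fourth differences: 24, 24.
Level-4 differences are constant, so P has degree 4.
Fitting a degree-4 polynomial gives P(t) = t^4 - 4t³ + 6t² - 2t - 6.
The coefficient of t³ is -4.

-4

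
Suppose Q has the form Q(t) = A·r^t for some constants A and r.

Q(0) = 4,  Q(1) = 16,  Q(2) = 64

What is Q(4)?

Consecutive ratio: 16/4 = 4, and 64/16 = 4, so r = 4.
Then A·4^0 = 4 gives A = 4, and Q(t) = 4·4^t.
Q(4) = 4·4^4 = 1024.

1024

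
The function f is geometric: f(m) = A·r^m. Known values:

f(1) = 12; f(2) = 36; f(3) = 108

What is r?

Consecutive ratio: 36/12 = 3, and 108/36 = 3, so r = 3.
Then A·3^1 = 12 gives A = 4, and f(m) = 4·3^m.

3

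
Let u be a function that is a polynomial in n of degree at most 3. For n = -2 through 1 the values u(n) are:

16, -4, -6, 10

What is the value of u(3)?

First differences: -20, -2, 16. Second differences: 18, 18.
Level-2 differences are constant, so u has degree 2.
Fitting a degree-2 polynomial gives u(n) = 9n² + 7n - 6.
Then u(3) = 96.

96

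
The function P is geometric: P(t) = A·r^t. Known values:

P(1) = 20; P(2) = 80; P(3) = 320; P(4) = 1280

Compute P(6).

20480

Consecutive ratio: 80/20 = 4, and 320/80 = 4, so r = 4.
Then A·4^1 = 20 gives A = 5, and P(t) = 5·4^t.
P(6) = 5·4^6 = 20480.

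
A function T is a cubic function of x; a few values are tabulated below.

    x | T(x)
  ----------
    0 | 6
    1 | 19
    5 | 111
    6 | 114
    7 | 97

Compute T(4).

Write T(x) = ax³ + bx² + cx + d; the 5 given values yield a linear system in the 4 coefficients.
Solving, T(x) = -x³ + 8x² + 6x + 6.
Then T(4) = 94.

94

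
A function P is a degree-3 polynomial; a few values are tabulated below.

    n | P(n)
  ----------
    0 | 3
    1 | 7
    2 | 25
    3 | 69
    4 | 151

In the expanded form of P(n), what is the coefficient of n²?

First differences: 4, 18, 44, 82. Second differences: 14, 26, 38. Third differences: 12, 12.
Level-3 differences are constant, so P has degree 3.
Fitting a degree-3 polynomial gives P(n) = 2n³ + n² + n + 3.
The coefficient of n² is 1.

1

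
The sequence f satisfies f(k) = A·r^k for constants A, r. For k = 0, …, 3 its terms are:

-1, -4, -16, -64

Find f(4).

Consecutive ratio: -4/(-1) = 4, and -16/(-4) = 4, so r = 4.
Then A·4^0 = -1 gives A = -1, and f(k) = -1·4^k.
f(4) = -1·4^4 = -256.

-256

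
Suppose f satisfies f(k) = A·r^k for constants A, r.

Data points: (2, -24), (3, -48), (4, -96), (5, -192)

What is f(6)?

-384

Consecutive ratio: -48/(-24) = 2, and -96/(-48) = 2, so r = 2.
Then A·2^2 = -24 gives A = -6, and f(k) = -6·2^k.
f(6) = -6·2^6 = -384.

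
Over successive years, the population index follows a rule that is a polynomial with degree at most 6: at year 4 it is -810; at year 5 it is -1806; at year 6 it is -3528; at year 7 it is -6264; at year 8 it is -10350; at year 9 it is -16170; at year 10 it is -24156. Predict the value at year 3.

-300

Write the value at t as f(t).
Write f(t) = at^6 + bt^5 + ct^4 + dt³ + et² + pt + q; the 7 given values yield a linear system in the 7 coefficients.
Solving, the top 2 coefficients vanish, and f(t) = -2t^4 - 4t³ - t² - 5t - 6.
Then f(3) = -300.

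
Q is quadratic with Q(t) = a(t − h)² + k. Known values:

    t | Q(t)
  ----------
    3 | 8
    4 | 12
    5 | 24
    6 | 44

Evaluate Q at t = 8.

First differences 4, 12, 20; second difference 8 = 2a, so a = 4.
Expanding, the t-coefficient is −2ah = -8h; matching it to the data gives h = 3, and then k = 8.
So Q(t) = 4(t − 3)² + 8.
Q(8) = 4·5² + 8 = 108.

108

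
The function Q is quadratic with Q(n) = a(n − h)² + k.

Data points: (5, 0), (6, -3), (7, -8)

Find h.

First differences -3, -5; second difference -2 = 2a, so a = -1.
Expanding, the n-coefficient is −2ah = 2h; matching it to the data gives h = 4, and then k = 1.
So Q(n) = -1(n − 4)² + 1.
Hence h = 4.

4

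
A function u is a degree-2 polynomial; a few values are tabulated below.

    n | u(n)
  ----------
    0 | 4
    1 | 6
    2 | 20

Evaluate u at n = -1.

14

Write u(n) = an² + bn + c; the 3 given values yield a linear system in the 3 coefficients.
Solving, u(n) = 6n² - 4n + 4.
Then u(-1) = 14.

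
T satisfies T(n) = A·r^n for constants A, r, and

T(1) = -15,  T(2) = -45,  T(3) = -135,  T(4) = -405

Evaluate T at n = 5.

-1215

Consecutive ratio: -45/(-15) = 3, and -135/(-45) = 3, so r = 3.
Then A·3^1 = -15 gives A = -5, and T(n) = -5·3^n.
T(5) = -5·3^5 = -1215.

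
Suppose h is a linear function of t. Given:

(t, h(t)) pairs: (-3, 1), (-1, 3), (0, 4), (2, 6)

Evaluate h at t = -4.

0

Write h(t) = at + b; the 4 given values yield a linear system in the 2 coefficients.
Solving, h(t) = t + 4.
Then h(-4) = 0.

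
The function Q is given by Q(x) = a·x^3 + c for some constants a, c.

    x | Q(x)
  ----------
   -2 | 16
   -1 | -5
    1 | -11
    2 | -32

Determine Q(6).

-656

From Q(-2) = 16 and Q(-1) = -5: -8a + c = 16 and -1a + c = -5.
Subtracting: 7a = -21, so a = -3; then c = 16 − (-3)·(-8) = -8.
So Q(x) = -3x³ − 8, and Q(6) = -656.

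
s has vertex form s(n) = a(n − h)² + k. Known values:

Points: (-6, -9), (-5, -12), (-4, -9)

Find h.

First differences -3, 3; second difference 6 = 2a, so a = 3.
Expanding, the n-coefficient is −2ah = -6h; matching it to the data gives h = -5, and then k = -12.
So s(n) = 3(n + 5)² − 12.
Hence h = -5.

-5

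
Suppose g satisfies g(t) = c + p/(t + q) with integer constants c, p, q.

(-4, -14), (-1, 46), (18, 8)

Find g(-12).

2

(g(t) − c)(t + q) = p for each data point; the three points give a linear system in c and q, then p follows.
Solving: c = 6, q = 2, p = 40, so g(t) = 6 + 40/(t + 2).
Then g(-12) = 6 + 40/(-10) = 2.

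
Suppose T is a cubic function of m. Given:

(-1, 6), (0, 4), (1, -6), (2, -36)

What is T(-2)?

Write T(m) = am³ + bm² + cm + d; the 4 given values yield a linear system in the 4 coefficients.
Solving, T(m) = -2m³ - 4m² - 4m + 4.
Then T(-2) = 12.

12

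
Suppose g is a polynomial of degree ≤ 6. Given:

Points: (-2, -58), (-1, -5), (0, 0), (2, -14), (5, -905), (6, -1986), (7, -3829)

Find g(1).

-1

Write g(m) = am^6 + bm^5 + cm^4 + dm³ + em² + pm + q; the 7 given values yield a linear system in the 7 coefficients.
Solving, the top 2 coefficients vanish, and g(m) = -2m^4 + 3m³ - m² - m.
Then g(1) = -1.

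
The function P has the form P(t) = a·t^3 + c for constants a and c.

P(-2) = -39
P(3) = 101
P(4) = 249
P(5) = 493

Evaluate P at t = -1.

From P(-2) = -39 and P(3) = 101: -8a + c = -39 and 27a + c = 101.
Subtracting: 35a = 140, so a = 4; then c = -39 − 4·(-8) = -7.
So P(t) = 4t³ − 7, and P(-1) = -11.

-11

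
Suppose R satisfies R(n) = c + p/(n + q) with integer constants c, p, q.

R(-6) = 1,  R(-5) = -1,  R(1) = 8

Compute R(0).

9

(R(n) − c)(n + q) = p for each data point; the three points give a linear system in c and q, then p follows.
Solving: c = 5, q = 3, p = 12, so R(n) = 5 + 12/(n + 3).
Then R(0) = 5 + 12/3 = 9.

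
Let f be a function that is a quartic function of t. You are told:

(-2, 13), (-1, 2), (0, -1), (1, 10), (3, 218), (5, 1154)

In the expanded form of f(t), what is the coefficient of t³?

Write f(t) = at^4 + bt³ + ct² + dt + e; the 6 given values yield a linear system in the 5 coefficients.
Solving, f(t) = t^4 + 3t³ + 6t² + t - 1.
The coefficient of t³ is 3.

3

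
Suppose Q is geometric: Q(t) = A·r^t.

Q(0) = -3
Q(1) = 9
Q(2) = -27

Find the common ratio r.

-3

Consecutive ratio: 9/(-3) = -3, and -27/9 = -3, so r = -3.
Then A·(-3)^0 = -3 gives A = -3, and Q(t) = -3·(-3)^t.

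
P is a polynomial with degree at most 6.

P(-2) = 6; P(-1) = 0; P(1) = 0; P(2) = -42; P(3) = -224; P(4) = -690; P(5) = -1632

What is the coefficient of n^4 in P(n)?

-2

Write P(n) = an^6 + bn^5 + cn^4 + dn³ + en² + pn + q; the 7 given values yield a linear system in the 7 coefficients.
Solving, the top 2 coefficients vanish, and P(n) = -2n^4 - 4n³ + 4n² + 4n - 2.
The coefficient of n^4 is -2.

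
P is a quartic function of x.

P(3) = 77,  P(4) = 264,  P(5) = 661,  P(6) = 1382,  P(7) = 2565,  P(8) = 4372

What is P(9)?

6989

First differences: 187, 397, 721, 1183, 1807. Second differences: 210, 324, 462, 624. Third differences: 114, 138, 162. Fourth differences: 24, 24.
Level-4 differences are constant, so P has degree 4.
Fitting a degree-4 polynomial gives P(x) = x^4 + x³ - 4x² + 3x - 4.
Then P(9) = 6989.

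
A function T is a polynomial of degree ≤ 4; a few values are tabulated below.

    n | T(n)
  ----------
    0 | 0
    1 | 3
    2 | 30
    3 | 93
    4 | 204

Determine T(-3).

First differences: 3, 27, 63, 111. Second differences: 24, 36, 48. Third differences: 12, 12.
Level-3 differences are constant, so T has degree 3.
Fitting a degree-3 polynomial gives T(n) = 2n³ + 6n² - 5n.
Then T(-3) = 15.

15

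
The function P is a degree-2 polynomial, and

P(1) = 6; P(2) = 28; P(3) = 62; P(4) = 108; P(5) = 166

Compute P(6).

236

First differences: 22, 34, 46, 58. Second differences: 12, 12, 12.
Level-2 differences are constant, so P has degree 2.
Extending the table by one column gives the next first difference 70, so P(6) = 166 + 70 = 236.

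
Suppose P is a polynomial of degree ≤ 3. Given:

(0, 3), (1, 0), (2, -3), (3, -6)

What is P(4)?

-9

Write P(t) = at³ + bt² + ct + d; the 4 given values yield a linear system in the 4 coefficients.
Solving, the top 2 coefficients vanish, and P(t) = -3t + 3.
Then P(4) = -9.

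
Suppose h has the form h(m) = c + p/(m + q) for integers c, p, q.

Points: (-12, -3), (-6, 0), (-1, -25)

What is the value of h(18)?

-6

(h(m) − c)(m + q) = p for each data point; the three points give a linear system in c and q, then p follows.
Solving: c = -5, q = 2, p = -20, so h(m) = -5 − 20/(m + 2).
Then h(18) = -5 − 20/20 = -6.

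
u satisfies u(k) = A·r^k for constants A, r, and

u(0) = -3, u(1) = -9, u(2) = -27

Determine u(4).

Consecutive ratio: -9/(-3) = 3, and -27/(-9) = 3, so r = 3.
Then A·3^0 = -3 gives A = -3, and u(k) = -3·3^k.
u(4) = -3·3^4 = -243.

-243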